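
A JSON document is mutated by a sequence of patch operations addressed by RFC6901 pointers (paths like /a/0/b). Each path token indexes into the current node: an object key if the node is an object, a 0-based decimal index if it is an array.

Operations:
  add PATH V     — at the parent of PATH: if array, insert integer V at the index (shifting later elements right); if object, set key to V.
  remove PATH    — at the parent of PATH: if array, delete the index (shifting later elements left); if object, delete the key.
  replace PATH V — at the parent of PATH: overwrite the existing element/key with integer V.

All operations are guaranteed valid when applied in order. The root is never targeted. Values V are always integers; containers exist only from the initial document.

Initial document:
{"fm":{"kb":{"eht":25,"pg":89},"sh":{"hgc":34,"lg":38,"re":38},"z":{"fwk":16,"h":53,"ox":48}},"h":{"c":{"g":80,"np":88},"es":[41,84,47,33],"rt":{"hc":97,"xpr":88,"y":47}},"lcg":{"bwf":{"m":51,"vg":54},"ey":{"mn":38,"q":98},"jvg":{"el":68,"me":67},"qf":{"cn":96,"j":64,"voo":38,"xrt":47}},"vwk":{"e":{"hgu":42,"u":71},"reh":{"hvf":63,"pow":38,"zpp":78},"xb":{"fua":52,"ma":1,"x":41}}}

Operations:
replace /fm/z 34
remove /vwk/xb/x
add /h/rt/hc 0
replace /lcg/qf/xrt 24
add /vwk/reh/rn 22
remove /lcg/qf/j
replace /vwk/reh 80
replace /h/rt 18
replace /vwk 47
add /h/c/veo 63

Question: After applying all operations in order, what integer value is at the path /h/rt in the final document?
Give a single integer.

Answer: 18

Derivation:
After op 1 (replace /fm/z 34): {"fm":{"kb":{"eht":25,"pg":89},"sh":{"hgc":34,"lg":38,"re":38},"z":34},"h":{"c":{"g":80,"np":88},"es":[41,84,47,33],"rt":{"hc":97,"xpr":88,"y":47}},"lcg":{"bwf":{"m":51,"vg":54},"ey":{"mn":38,"q":98},"jvg":{"el":68,"me":67},"qf":{"cn":96,"j":64,"voo":38,"xrt":47}},"vwk":{"e":{"hgu":42,"u":71},"reh":{"hvf":63,"pow":38,"zpp":78},"xb":{"fua":52,"ma":1,"x":41}}}
After op 2 (remove /vwk/xb/x): {"fm":{"kb":{"eht":25,"pg":89},"sh":{"hgc":34,"lg":38,"re":38},"z":34},"h":{"c":{"g":80,"np":88},"es":[41,84,47,33],"rt":{"hc":97,"xpr":88,"y":47}},"lcg":{"bwf":{"m":51,"vg":54},"ey":{"mn":38,"q":98},"jvg":{"el":68,"me":67},"qf":{"cn":96,"j":64,"voo":38,"xrt":47}},"vwk":{"e":{"hgu":42,"u":71},"reh":{"hvf":63,"pow":38,"zpp":78},"xb":{"fua":52,"ma":1}}}
After op 3 (add /h/rt/hc 0): {"fm":{"kb":{"eht":25,"pg":89},"sh":{"hgc":34,"lg":38,"re":38},"z":34},"h":{"c":{"g":80,"np":88},"es":[41,84,47,33],"rt":{"hc":0,"xpr":88,"y":47}},"lcg":{"bwf":{"m":51,"vg":54},"ey":{"mn":38,"q":98},"jvg":{"el":68,"me":67},"qf":{"cn":96,"j":64,"voo":38,"xrt":47}},"vwk":{"e":{"hgu":42,"u":71},"reh":{"hvf":63,"pow":38,"zpp":78},"xb":{"fua":52,"ma":1}}}
After op 4 (replace /lcg/qf/xrt 24): {"fm":{"kb":{"eht":25,"pg":89},"sh":{"hgc":34,"lg":38,"re":38},"z":34},"h":{"c":{"g":80,"np":88},"es":[41,84,47,33],"rt":{"hc":0,"xpr":88,"y":47}},"lcg":{"bwf":{"m":51,"vg":54},"ey":{"mn":38,"q":98},"jvg":{"el":68,"me":67},"qf":{"cn":96,"j":64,"voo":38,"xrt":24}},"vwk":{"e":{"hgu":42,"u":71},"reh":{"hvf":63,"pow":38,"zpp":78},"xb":{"fua":52,"ma":1}}}
After op 5 (add /vwk/reh/rn 22): {"fm":{"kb":{"eht":25,"pg":89},"sh":{"hgc":34,"lg":38,"re":38},"z":34},"h":{"c":{"g":80,"np":88},"es":[41,84,47,33],"rt":{"hc":0,"xpr":88,"y":47}},"lcg":{"bwf":{"m":51,"vg":54},"ey":{"mn":38,"q":98},"jvg":{"el":68,"me":67},"qf":{"cn":96,"j":64,"voo":38,"xrt":24}},"vwk":{"e":{"hgu":42,"u":71},"reh":{"hvf":63,"pow":38,"rn":22,"zpp":78},"xb":{"fua":52,"ma":1}}}
After op 6 (remove /lcg/qf/j): {"fm":{"kb":{"eht":25,"pg":89},"sh":{"hgc":34,"lg":38,"re":38},"z":34},"h":{"c":{"g":80,"np":88},"es":[41,84,47,33],"rt":{"hc":0,"xpr":88,"y":47}},"lcg":{"bwf":{"m":51,"vg":54},"ey":{"mn":38,"q":98},"jvg":{"el":68,"me":67},"qf":{"cn":96,"voo":38,"xrt":24}},"vwk":{"e":{"hgu":42,"u":71},"reh":{"hvf":63,"pow":38,"rn":22,"zpp":78},"xb":{"fua":52,"ma":1}}}
After op 7 (replace /vwk/reh 80): {"fm":{"kb":{"eht":25,"pg":89},"sh":{"hgc":34,"lg":38,"re":38},"z":34},"h":{"c":{"g":80,"np":88},"es":[41,84,47,33],"rt":{"hc":0,"xpr":88,"y":47}},"lcg":{"bwf":{"m":51,"vg":54},"ey":{"mn":38,"q":98},"jvg":{"el":68,"me":67},"qf":{"cn":96,"voo":38,"xrt":24}},"vwk":{"e":{"hgu":42,"u":71},"reh":80,"xb":{"fua":52,"ma":1}}}
After op 8 (replace /h/rt 18): {"fm":{"kb":{"eht":25,"pg":89},"sh":{"hgc":34,"lg":38,"re":38},"z":34},"h":{"c":{"g":80,"np":88},"es":[41,84,47,33],"rt":18},"lcg":{"bwf":{"m":51,"vg":54},"ey":{"mn":38,"q":98},"jvg":{"el":68,"me":67},"qf":{"cn":96,"voo":38,"xrt":24}},"vwk":{"e":{"hgu":42,"u":71},"reh":80,"xb":{"fua":52,"ma":1}}}
After op 9 (replace /vwk 47): {"fm":{"kb":{"eht":25,"pg":89},"sh":{"hgc":34,"lg":38,"re":38},"z":34},"h":{"c":{"g":80,"np":88},"es":[41,84,47,33],"rt":18},"lcg":{"bwf":{"m":51,"vg":54},"ey":{"mn":38,"q":98},"jvg":{"el":68,"me":67},"qf":{"cn":96,"voo":38,"xrt":24}},"vwk":47}
After op 10 (add /h/c/veo 63): {"fm":{"kb":{"eht":25,"pg":89},"sh":{"hgc":34,"lg":38,"re":38},"z":34},"h":{"c":{"g":80,"np":88,"veo":63},"es":[41,84,47,33],"rt":18},"lcg":{"bwf":{"m":51,"vg":54},"ey":{"mn":38,"q":98},"jvg":{"el":68,"me":67},"qf":{"cn":96,"voo":38,"xrt":24}},"vwk":47}
Value at /h/rt: 18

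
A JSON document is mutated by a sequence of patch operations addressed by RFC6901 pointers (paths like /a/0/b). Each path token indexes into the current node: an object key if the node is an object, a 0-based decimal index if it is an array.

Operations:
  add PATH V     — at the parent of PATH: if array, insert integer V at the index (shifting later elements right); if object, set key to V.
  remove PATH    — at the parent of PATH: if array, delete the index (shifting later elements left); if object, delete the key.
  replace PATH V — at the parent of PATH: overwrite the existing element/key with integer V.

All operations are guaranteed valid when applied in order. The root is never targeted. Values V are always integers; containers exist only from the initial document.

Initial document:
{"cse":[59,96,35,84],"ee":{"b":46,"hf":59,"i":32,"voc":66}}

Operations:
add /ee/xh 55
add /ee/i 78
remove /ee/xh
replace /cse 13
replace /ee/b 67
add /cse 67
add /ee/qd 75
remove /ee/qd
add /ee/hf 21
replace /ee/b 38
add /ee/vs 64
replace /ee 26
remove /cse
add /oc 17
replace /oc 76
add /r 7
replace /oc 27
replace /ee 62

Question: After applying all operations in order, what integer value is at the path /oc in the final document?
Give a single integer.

Answer: 27

Derivation:
After op 1 (add /ee/xh 55): {"cse":[59,96,35,84],"ee":{"b":46,"hf":59,"i":32,"voc":66,"xh":55}}
After op 2 (add /ee/i 78): {"cse":[59,96,35,84],"ee":{"b":46,"hf":59,"i":78,"voc":66,"xh":55}}
After op 3 (remove /ee/xh): {"cse":[59,96,35,84],"ee":{"b":46,"hf":59,"i":78,"voc":66}}
After op 4 (replace /cse 13): {"cse":13,"ee":{"b":46,"hf":59,"i":78,"voc":66}}
After op 5 (replace /ee/b 67): {"cse":13,"ee":{"b":67,"hf":59,"i":78,"voc":66}}
After op 6 (add /cse 67): {"cse":67,"ee":{"b":67,"hf":59,"i":78,"voc":66}}
After op 7 (add /ee/qd 75): {"cse":67,"ee":{"b":67,"hf":59,"i":78,"qd":75,"voc":66}}
After op 8 (remove /ee/qd): {"cse":67,"ee":{"b":67,"hf":59,"i":78,"voc":66}}
After op 9 (add /ee/hf 21): {"cse":67,"ee":{"b":67,"hf":21,"i":78,"voc":66}}
After op 10 (replace /ee/b 38): {"cse":67,"ee":{"b":38,"hf":21,"i":78,"voc":66}}
After op 11 (add /ee/vs 64): {"cse":67,"ee":{"b":38,"hf":21,"i":78,"voc":66,"vs":64}}
After op 12 (replace /ee 26): {"cse":67,"ee":26}
After op 13 (remove /cse): {"ee":26}
After op 14 (add /oc 17): {"ee":26,"oc":17}
After op 15 (replace /oc 76): {"ee":26,"oc":76}
After op 16 (add /r 7): {"ee":26,"oc":76,"r":7}
After op 17 (replace /oc 27): {"ee":26,"oc":27,"r":7}
After op 18 (replace /ee 62): {"ee":62,"oc":27,"r":7}
Value at /oc: 27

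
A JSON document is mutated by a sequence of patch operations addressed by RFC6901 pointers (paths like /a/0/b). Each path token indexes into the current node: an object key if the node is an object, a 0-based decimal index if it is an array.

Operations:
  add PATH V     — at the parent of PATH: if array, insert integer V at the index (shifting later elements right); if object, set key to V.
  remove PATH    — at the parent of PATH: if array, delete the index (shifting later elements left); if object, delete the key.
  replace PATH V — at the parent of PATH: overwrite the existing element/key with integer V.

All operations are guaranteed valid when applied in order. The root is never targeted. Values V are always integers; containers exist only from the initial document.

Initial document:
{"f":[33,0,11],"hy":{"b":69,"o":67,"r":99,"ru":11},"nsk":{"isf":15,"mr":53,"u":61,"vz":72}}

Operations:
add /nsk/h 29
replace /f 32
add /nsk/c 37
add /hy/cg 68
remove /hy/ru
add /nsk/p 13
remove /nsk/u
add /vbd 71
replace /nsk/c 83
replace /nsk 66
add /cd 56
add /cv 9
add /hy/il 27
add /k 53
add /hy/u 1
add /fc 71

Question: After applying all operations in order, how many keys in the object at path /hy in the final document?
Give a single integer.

After op 1 (add /nsk/h 29): {"f":[33,0,11],"hy":{"b":69,"o":67,"r":99,"ru":11},"nsk":{"h":29,"isf":15,"mr":53,"u":61,"vz":72}}
After op 2 (replace /f 32): {"f":32,"hy":{"b":69,"o":67,"r":99,"ru":11},"nsk":{"h":29,"isf":15,"mr":53,"u":61,"vz":72}}
After op 3 (add /nsk/c 37): {"f":32,"hy":{"b":69,"o":67,"r":99,"ru":11},"nsk":{"c":37,"h":29,"isf":15,"mr":53,"u":61,"vz":72}}
After op 4 (add /hy/cg 68): {"f":32,"hy":{"b":69,"cg":68,"o":67,"r":99,"ru":11},"nsk":{"c":37,"h":29,"isf":15,"mr":53,"u":61,"vz":72}}
After op 5 (remove /hy/ru): {"f":32,"hy":{"b":69,"cg":68,"o":67,"r":99},"nsk":{"c":37,"h":29,"isf":15,"mr":53,"u":61,"vz":72}}
After op 6 (add /nsk/p 13): {"f":32,"hy":{"b":69,"cg":68,"o":67,"r":99},"nsk":{"c":37,"h":29,"isf":15,"mr":53,"p":13,"u":61,"vz":72}}
After op 7 (remove /nsk/u): {"f":32,"hy":{"b":69,"cg":68,"o":67,"r":99},"nsk":{"c":37,"h":29,"isf":15,"mr":53,"p":13,"vz":72}}
After op 8 (add /vbd 71): {"f":32,"hy":{"b":69,"cg":68,"o":67,"r":99},"nsk":{"c":37,"h":29,"isf":15,"mr":53,"p":13,"vz":72},"vbd":71}
After op 9 (replace /nsk/c 83): {"f":32,"hy":{"b":69,"cg":68,"o":67,"r":99},"nsk":{"c":83,"h":29,"isf":15,"mr":53,"p":13,"vz":72},"vbd":71}
After op 10 (replace /nsk 66): {"f":32,"hy":{"b":69,"cg":68,"o":67,"r":99},"nsk":66,"vbd":71}
After op 11 (add /cd 56): {"cd":56,"f":32,"hy":{"b":69,"cg":68,"o":67,"r":99},"nsk":66,"vbd":71}
After op 12 (add /cv 9): {"cd":56,"cv":9,"f":32,"hy":{"b":69,"cg":68,"o":67,"r":99},"nsk":66,"vbd":71}
After op 13 (add /hy/il 27): {"cd":56,"cv":9,"f":32,"hy":{"b":69,"cg":68,"il":27,"o":67,"r":99},"nsk":66,"vbd":71}
After op 14 (add /k 53): {"cd":56,"cv":9,"f":32,"hy":{"b":69,"cg":68,"il":27,"o":67,"r":99},"k":53,"nsk":66,"vbd":71}
After op 15 (add /hy/u 1): {"cd":56,"cv":9,"f":32,"hy":{"b":69,"cg":68,"il":27,"o":67,"r":99,"u":1},"k":53,"nsk":66,"vbd":71}
After op 16 (add /fc 71): {"cd":56,"cv":9,"f":32,"fc":71,"hy":{"b":69,"cg":68,"il":27,"o":67,"r":99,"u":1},"k":53,"nsk":66,"vbd":71}
Size at path /hy: 6

Answer: 6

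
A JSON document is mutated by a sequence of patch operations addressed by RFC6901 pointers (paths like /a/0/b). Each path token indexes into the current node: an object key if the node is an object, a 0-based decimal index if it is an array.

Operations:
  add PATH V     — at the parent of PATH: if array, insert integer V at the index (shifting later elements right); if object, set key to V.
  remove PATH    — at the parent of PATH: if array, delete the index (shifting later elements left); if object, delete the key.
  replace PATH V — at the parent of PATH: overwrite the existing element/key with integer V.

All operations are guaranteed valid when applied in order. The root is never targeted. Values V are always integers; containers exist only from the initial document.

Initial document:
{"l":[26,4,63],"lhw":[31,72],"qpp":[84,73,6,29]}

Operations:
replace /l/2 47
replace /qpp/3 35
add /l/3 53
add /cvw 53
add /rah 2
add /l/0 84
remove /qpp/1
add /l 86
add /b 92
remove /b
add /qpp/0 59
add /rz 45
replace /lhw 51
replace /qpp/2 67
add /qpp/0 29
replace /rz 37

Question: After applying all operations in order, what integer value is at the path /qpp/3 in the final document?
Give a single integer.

After op 1 (replace /l/2 47): {"l":[26,4,47],"lhw":[31,72],"qpp":[84,73,6,29]}
After op 2 (replace /qpp/3 35): {"l":[26,4,47],"lhw":[31,72],"qpp":[84,73,6,35]}
After op 3 (add /l/3 53): {"l":[26,4,47,53],"lhw":[31,72],"qpp":[84,73,6,35]}
After op 4 (add /cvw 53): {"cvw":53,"l":[26,4,47,53],"lhw":[31,72],"qpp":[84,73,6,35]}
After op 5 (add /rah 2): {"cvw":53,"l":[26,4,47,53],"lhw":[31,72],"qpp":[84,73,6,35],"rah":2}
After op 6 (add /l/0 84): {"cvw":53,"l":[84,26,4,47,53],"lhw":[31,72],"qpp":[84,73,6,35],"rah":2}
After op 7 (remove /qpp/1): {"cvw":53,"l":[84,26,4,47,53],"lhw":[31,72],"qpp":[84,6,35],"rah":2}
After op 8 (add /l 86): {"cvw":53,"l":86,"lhw":[31,72],"qpp":[84,6,35],"rah":2}
After op 9 (add /b 92): {"b":92,"cvw":53,"l":86,"lhw":[31,72],"qpp":[84,6,35],"rah":2}
After op 10 (remove /b): {"cvw":53,"l":86,"lhw":[31,72],"qpp":[84,6,35],"rah":2}
After op 11 (add /qpp/0 59): {"cvw":53,"l":86,"lhw":[31,72],"qpp":[59,84,6,35],"rah":2}
After op 12 (add /rz 45): {"cvw":53,"l":86,"lhw":[31,72],"qpp":[59,84,6,35],"rah":2,"rz":45}
After op 13 (replace /lhw 51): {"cvw":53,"l":86,"lhw":51,"qpp":[59,84,6,35],"rah":2,"rz":45}
After op 14 (replace /qpp/2 67): {"cvw":53,"l":86,"lhw":51,"qpp":[59,84,67,35],"rah":2,"rz":45}
After op 15 (add /qpp/0 29): {"cvw":53,"l":86,"lhw":51,"qpp":[29,59,84,67,35],"rah":2,"rz":45}
After op 16 (replace /rz 37): {"cvw":53,"l":86,"lhw":51,"qpp":[29,59,84,67,35],"rah":2,"rz":37}
Value at /qpp/3: 67

Answer: 67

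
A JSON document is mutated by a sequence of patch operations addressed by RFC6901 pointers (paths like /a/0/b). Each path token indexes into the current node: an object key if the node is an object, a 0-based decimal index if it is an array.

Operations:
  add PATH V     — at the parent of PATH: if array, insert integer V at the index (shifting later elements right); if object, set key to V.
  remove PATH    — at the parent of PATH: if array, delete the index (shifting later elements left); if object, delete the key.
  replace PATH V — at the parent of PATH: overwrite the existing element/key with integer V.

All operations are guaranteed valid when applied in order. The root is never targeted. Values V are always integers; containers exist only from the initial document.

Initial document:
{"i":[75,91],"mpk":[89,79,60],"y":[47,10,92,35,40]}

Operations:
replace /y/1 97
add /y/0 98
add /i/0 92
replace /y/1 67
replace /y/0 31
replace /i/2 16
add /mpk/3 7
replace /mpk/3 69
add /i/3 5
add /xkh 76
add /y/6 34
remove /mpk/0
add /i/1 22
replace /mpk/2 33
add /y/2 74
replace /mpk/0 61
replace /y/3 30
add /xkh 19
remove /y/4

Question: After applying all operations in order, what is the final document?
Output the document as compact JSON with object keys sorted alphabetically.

Answer: {"i":[92,22,75,16,5],"mpk":[61,60,33],"xkh":19,"y":[31,67,74,30,35,40,34]}

Derivation:
After op 1 (replace /y/1 97): {"i":[75,91],"mpk":[89,79,60],"y":[47,97,92,35,40]}
After op 2 (add /y/0 98): {"i":[75,91],"mpk":[89,79,60],"y":[98,47,97,92,35,40]}
After op 3 (add /i/0 92): {"i":[92,75,91],"mpk":[89,79,60],"y":[98,47,97,92,35,40]}
After op 4 (replace /y/1 67): {"i":[92,75,91],"mpk":[89,79,60],"y":[98,67,97,92,35,40]}
After op 5 (replace /y/0 31): {"i":[92,75,91],"mpk":[89,79,60],"y":[31,67,97,92,35,40]}
After op 6 (replace /i/2 16): {"i":[92,75,16],"mpk":[89,79,60],"y":[31,67,97,92,35,40]}
After op 7 (add /mpk/3 7): {"i":[92,75,16],"mpk":[89,79,60,7],"y":[31,67,97,92,35,40]}
After op 8 (replace /mpk/3 69): {"i":[92,75,16],"mpk":[89,79,60,69],"y":[31,67,97,92,35,40]}
After op 9 (add /i/3 5): {"i":[92,75,16,5],"mpk":[89,79,60,69],"y":[31,67,97,92,35,40]}
After op 10 (add /xkh 76): {"i":[92,75,16,5],"mpk":[89,79,60,69],"xkh":76,"y":[31,67,97,92,35,40]}
After op 11 (add /y/6 34): {"i":[92,75,16,5],"mpk":[89,79,60,69],"xkh":76,"y":[31,67,97,92,35,40,34]}
After op 12 (remove /mpk/0): {"i":[92,75,16,5],"mpk":[79,60,69],"xkh":76,"y":[31,67,97,92,35,40,34]}
After op 13 (add /i/1 22): {"i":[92,22,75,16,5],"mpk":[79,60,69],"xkh":76,"y":[31,67,97,92,35,40,34]}
After op 14 (replace /mpk/2 33): {"i":[92,22,75,16,5],"mpk":[79,60,33],"xkh":76,"y":[31,67,97,92,35,40,34]}
After op 15 (add /y/2 74): {"i":[92,22,75,16,5],"mpk":[79,60,33],"xkh":76,"y":[31,67,74,97,92,35,40,34]}
After op 16 (replace /mpk/0 61): {"i":[92,22,75,16,5],"mpk":[61,60,33],"xkh":76,"y":[31,67,74,97,92,35,40,34]}
After op 17 (replace /y/3 30): {"i":[92,22,75,16,5],"mpk":[61,60,33],"xkh":76,"y":[31,67,74,30,92,35,40,34]}
After op 18 (add /xkh 19): {"i":[92,22,75,16,5],"mpk":[61,60,33],"xkh":19,"y":[31,67,74,30,92,35,40,34]}
After op 19 (remove /y/4): {"i":[92,22,75,16,5],"mpk":[61,60,33],"xkh":19,"y":[31,67,74,30,35,40,34]}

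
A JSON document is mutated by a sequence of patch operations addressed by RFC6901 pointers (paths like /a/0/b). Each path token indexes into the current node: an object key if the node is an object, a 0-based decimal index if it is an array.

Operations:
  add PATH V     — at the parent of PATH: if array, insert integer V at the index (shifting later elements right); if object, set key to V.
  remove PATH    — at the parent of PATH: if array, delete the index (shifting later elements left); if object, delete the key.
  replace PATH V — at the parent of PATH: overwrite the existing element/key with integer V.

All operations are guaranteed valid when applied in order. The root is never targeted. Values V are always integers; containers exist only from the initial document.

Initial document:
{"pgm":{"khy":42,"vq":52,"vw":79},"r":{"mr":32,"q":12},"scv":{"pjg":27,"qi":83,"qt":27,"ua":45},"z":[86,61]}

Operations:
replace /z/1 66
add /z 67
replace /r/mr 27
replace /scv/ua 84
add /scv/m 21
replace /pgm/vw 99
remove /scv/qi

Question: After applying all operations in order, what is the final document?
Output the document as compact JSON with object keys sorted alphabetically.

Answer: {"pgm":{"khy":42,"vq":52,"vw":99},"r":{"mr":27,"q":12},"scv":{"m":21,"pjg":27,"qt":27,"ua":84},"z":67}

Derivation:
After op 1 (replace /z/1 66): {"pgm":{"khy":42,"vq":52,"vw":79},"r":{"mr":32,"q":12},"scv":{"pjg":27,"qi":83,"qt":27,"ua":45},"z":[86,66]}
After op 2 (add /z 67): {"pgm":{"khy":42,"vq":52,"vw":79},"r":{"mr":32,"q":12},"scv":{"pjg":27,"qi":83,"qt":27,"ua":45},"z":67}
After op 3 (replace /r/mr 27): {"pgm":{"khy":42,"vq":52,"vw":79},"r":{"mr":27,"q":12},"scv":{"pjg":27,"qi":83,"qt":27,"ua":45},"z":67}
After op 4 (replace /scv/ua 84): {"pgm":{"khy":42,"vq":52,"vw":79},"r":{"mr":27,"q":12},"scv":{"pjg":27,"qi":83,"qt":27,"ua":84},"z":67}
After op 5 (add /scv/m 21): {"pgm":{"khy":42,"vq":52,"vw":79},"r":{"mr":27,"q":12},"scv":{"m":21,"pjg":27,"qi":83,"qt":27,"ua":84},"z":67}
After op 6 (replace /pgm/vw 99): {"pgm":{"khy":42,"vq":52,"vw":99},"r":{"mr":27,"q":12},"scv":{"m":21,"pjg":27,"qi":83,"qt":27,"ua":84},"z":67}
After op 7 (remove /scv/qi): {"pgm":{"khy":42,"vq":52,"vw":99},"r":{"mr":27,"q":12},"scv":{"m":21,"pjg":27,"qt":27,"ua":84},"z":67}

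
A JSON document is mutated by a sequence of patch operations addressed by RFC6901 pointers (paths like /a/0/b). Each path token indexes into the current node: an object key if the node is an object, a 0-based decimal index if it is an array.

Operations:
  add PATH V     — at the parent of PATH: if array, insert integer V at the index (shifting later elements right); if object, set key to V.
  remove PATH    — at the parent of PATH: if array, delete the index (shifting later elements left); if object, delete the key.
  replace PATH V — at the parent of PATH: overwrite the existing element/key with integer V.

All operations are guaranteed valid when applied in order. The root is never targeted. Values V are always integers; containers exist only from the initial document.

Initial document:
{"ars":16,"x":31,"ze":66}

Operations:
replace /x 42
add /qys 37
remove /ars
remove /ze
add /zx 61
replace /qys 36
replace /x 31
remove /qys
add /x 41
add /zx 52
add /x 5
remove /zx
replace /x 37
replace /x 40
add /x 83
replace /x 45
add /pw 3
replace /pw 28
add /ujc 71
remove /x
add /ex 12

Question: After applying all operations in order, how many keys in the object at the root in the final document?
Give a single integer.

Answer: 3

Derivation:
After op 1 (replace /x 42): {"ars":16,"x":42,"ze":66}
After op 2 (add /qys 37): {"ars":16,"qys":37,"x":42,"ze":66}
After op 3 (remove /ars): {"qys":37,"x":42,"ze":66}
After op 4 (remove /ze): {"qys":37,"x":42}
After op 5 (add /zx 61): {"qys":37,"x":42,"zx":61}
After op 6 (replace /qys 36): {"qys":36,"x":42,"zx":61}
After op 7 (replace /x 31): {"qys":36,"x":31,"zx":61}
After op 8 (remove /qys): {"x":31,"zx":61}
After op 9 (add /x 41): {"x":41,"zx":61}
After op 10 (add /zx 52): {"x":41,"zx":52}
After op 11 (add /x 5): {"x":5,"zx":52}
After op 12 (remove /zx): {"x":5}
After op 13 (replace /x 37): {"x":37}
After op 14 (replace /x 40): {"x":40}
After op 15 (add /x 83): {"x":83}
After op 16 (replace /x 45): {"x":45}
After op 17 (add /pw 3): {"pw":3,"x":45}
After op 18 (replace /pw 28): {"pw":28,"x":45}
After op 19 (add /ujc 71): {"pw":28,"ujc":71,"x":45}
After op 20 (remove /x): {"pw":28,"ujc":71}
After op 21 (add /ex 12): {"ex":12,"pw":28,"ujc":71}
Size at the root: 3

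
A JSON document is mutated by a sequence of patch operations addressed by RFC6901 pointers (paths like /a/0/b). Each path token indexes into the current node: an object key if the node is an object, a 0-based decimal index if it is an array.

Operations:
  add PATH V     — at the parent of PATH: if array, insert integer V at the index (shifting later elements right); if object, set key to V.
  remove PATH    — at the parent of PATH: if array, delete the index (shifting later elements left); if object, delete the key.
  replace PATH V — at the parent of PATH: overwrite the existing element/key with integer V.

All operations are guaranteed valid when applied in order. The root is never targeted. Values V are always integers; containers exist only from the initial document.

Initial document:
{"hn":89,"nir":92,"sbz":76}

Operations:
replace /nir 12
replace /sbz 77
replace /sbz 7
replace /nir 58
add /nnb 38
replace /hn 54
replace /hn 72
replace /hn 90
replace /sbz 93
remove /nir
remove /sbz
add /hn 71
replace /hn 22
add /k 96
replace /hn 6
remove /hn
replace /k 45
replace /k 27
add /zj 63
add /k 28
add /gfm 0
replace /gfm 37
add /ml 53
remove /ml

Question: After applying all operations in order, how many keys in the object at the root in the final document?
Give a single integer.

After op 1 (replace /nir 12): {"hn":89,"nir":12,"sbz":76}
After op 2 (replace /sbz 77): {"hn":89,"nir":12,"sbz":77}
After op 3 (replace /sbz 7): {"hn":89,"nir":12,"sbz":7}
After op 4 (replace /nir 58): {"hn":89,"nir":58,"sbz":7}
After op 5 (add /nnb 38): {"hn":89,"nir":58,"nnb":38,"sbz":7}
After op 6 (replace /hn 54): {"hn":54,"nir":58,"nnb":38,"sbz":7}
After op 7 (replace /hn 72): {"hn":72,"nir":58,"nnb":38,"sbz":7}
After op 8 (replace /hn 90): {"hn":90,"nir":58,"nnb":38,"sbz":7}
After op 9 (replace /sbz 93): {"hn":90,"nir":58,"nnb":38,"sbz":93}
After op 10 (remove /nir): {"hn":90,"nnb":38,"sbz":93}
After op 11 (remove /sbz): {"hn":90,"nnb":38}
After op 12 (add /hn 71): {"hn":71,"nnb":38}
After op 13 (replace /hn 22): {"hn":22,"nnb":38}
After op 14 (add /k 96): {"hn":22,"k":96,"nnb":38}
After op 15 (replace /hn 6): {"hn":6,"k":96,"nnb":38}
After op 16 (remove /hn): {"k":96,"nnb":38}
After op 17 (replace /k 45): {"k":45,"nnb":38}
After op 18 (replace /k 27): {"k":27,"nnb":38}
After op 19 (add /zj 63): {"k":27,"nnb":38,"zj":63}
After op 20 (add /k 28): {"k":28,"nnb":38,"zj":63}
After op 21 (add /gfm 0): {"gfm":0,"k":28,"nnb":38,"zj":63}
After op 22 (replace /gfm 37): {"gfm":37,"k":28,"nnb":38,"zj":63}
After op 23 (add /ml 53): {"gfm":37,"k":28,"ml":53,"nnb":38,"zj":63}
After op 24 (remove /ml): {"gfm":37,"k":28,"nnb":38,"zj":63}
Size at the root: 4

Answer: 4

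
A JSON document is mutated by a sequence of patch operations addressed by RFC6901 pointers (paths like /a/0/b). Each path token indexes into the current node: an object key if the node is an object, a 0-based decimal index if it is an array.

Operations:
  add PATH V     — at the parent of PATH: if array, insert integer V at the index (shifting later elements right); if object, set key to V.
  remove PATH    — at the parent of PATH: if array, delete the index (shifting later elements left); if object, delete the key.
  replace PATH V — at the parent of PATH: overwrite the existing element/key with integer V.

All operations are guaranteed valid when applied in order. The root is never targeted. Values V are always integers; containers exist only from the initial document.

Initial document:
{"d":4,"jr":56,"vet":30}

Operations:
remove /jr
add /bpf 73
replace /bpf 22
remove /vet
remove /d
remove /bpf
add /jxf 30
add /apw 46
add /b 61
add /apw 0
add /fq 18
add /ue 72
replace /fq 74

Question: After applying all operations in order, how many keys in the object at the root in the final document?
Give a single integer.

After op 1 (remove /jr): {"d":4,"vet":30}
After op 2 (add /bpf 73): {"bpf":73,"d":4,"vet":30}
After op 3 (replace /bpf 22): {"bpf":22,"d":4,"vet":30}
After op 4 (remove /vet): {"bpf":22,"d":4}
After op 5 (remove /d): {"bpf":22}
After op 6 (remove /bpf): {}
After op 7 (add /jxf 30): {"jxf":30}
After op 8 (add /apw 46): {"apw":46,"jxf":30}
After op 9 (add /b 61): {"apw":46,"b":61,"jxf":30}
After op 10 (add /apw 0): {"apw":0,"b":61,"jxf":30}
After op 11 (add /fq 18): {"apw":0,"b":61,"fq":18,"jxf":30}
After op 12 (add /ue 72): {"apw":0,"b":61,"fq":18,"jxf":30,"ue":72}
After op 13 (replace /fq 74): {"apw":0,"b":61,"fq":74,"jxf":30,"ue":72}
Size at the root: 5

Answer: 5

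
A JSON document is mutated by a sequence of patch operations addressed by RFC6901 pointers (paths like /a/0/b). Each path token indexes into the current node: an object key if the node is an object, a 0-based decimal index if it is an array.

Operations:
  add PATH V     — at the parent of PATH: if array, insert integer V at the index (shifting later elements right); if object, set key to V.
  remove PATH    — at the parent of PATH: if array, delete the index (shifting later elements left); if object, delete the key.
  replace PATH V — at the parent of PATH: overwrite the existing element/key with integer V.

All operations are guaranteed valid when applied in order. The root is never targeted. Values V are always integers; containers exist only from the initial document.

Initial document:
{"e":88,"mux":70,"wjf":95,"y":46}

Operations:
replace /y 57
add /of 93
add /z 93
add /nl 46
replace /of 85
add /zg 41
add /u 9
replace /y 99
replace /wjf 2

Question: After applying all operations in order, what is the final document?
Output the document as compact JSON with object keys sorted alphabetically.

After op 1 (replace /y 57): {"e":88,"mux":70,"wjf":95,"y":57}
After op 2 (add /of 93): {"e":88,"mux":70,"of":93,"wjf":95,"y":57}
After op 3 (add /z 93): {"e":88,"mux":70,"of":93,"wjf":95,"y":57,"z":93}
After op 4 (add /nl 46): {"e":88,"mux":70,"nl":46,"of":93,"wjf":95,"y":57,"z":93}
After op 5 (replace /of 85): {"e":88,"mux":70,"nl":46,"of":85,"wjf":95,"y":57,"z":93}
After op 6 (add /zg 41): {"e":88,"mux":70,"nl":46,"of":85,"wjf":95,"y":57,"z":93,"zg":41}
After op 7 (add /u 9): {"e":88,"mux":70,"nl":46,"of":85,"u":9,"wjf":95,"y":57,"z":93,"zg":41}
After op 8 (replace /y 99): {"e":88,"mux":70,"nl":46,"of":85,"u":9,"wjf":95,"y":99,"z":93,"zg":41}
After op 9 (replace /wjf 2): {"e":88,"mux":70,"nl":46,"of":85,"u":9,"wjf":2,"y":99,"z":93,"zg":41}

Answer: {"e":88,"mux":70,"nl":46,"of":85,"u":9,"wjf":2,"y":99,"z":93,"zg":41}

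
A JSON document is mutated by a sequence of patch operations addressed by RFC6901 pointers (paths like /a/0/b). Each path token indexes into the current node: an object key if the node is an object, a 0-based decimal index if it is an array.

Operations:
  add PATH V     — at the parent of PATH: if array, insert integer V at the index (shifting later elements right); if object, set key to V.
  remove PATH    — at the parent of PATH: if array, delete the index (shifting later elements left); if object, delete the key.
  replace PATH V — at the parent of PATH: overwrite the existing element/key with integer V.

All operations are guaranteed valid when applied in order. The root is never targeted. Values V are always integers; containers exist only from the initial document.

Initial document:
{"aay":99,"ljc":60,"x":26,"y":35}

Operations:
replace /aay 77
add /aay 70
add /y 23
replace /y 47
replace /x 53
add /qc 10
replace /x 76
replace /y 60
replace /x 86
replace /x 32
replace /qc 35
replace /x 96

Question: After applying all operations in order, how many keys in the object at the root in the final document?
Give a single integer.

Answer: 5

Derivation:
After op 1 (replace /aay 77): {"aay":77,"ljc":60,"x":26,"y":35}
After op 2 (add /aay 70): {"aay":70,"ljc":60,"x":26,"y":35}
After op 3 (add /y 23): {"aay":70,"ljc":60,"x":26,"y":23}
After op 4 (replace /y 47): {"aay":70,"ljc":60,"x":26,"y":47}
After op 5 (replace /x 53): {"aay":70,"ljc":60,"x":53,"y":47}
After op 6 (add /qc 10): {"aay":70,"ljc":60,"qc":10,"x":53,"y":47}
After op 7 (replace /x 76): {"aay":70,"ljc":60,"qc":10,"x":76,"y":47}
After op 8 (replace /y 60): {"aay":70,"ljc":60,"qc":10,"x":76,"y":60}
After op 9 (replace /x 86): {"aay":70,"ljc":60,"qc":10,"x":86,"y":60}
After op 10 (replace /x 32): {"aay":70,"ljc":60,"qc":10,"x":32,"y":60}
After op 11 (replace /qc 35): {"aay":70,"ljc":60,"qc":35,"x":32,"y":60}
After op 12 (replace /x 96): {"aay":70,"ljc":60,"qc":35,"x":96,"y":60}
Size at the root: 5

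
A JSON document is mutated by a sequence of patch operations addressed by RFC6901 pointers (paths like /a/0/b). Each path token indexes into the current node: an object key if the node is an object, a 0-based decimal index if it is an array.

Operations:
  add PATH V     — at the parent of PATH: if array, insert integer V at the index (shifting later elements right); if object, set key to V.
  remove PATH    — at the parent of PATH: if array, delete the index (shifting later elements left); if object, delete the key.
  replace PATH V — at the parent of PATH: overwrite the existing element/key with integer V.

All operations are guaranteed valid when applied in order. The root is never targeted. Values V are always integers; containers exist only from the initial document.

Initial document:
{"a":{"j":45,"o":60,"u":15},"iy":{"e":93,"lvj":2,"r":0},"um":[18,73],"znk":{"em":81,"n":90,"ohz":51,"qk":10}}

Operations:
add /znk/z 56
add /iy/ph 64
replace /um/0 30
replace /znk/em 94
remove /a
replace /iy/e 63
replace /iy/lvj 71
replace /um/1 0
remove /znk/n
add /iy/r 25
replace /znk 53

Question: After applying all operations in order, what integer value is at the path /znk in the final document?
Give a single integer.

After op 1 (add /znk/z 56): {"a":{"j":45,"o":60,"u":15},"iy":{"e":93,"lvj":2,"r":0},"um":[18,73],"znk":{"em":81,"n":90,"ohz":51,"qk":10,"z":56}}
After op 2 (add /iy/ph 64): {"a":{"j":45,"o":60,"u":15},"iy":{"e":93,"lvj":2,"ph":64,"r":0},"um":[18,73],"znk":{"em":81,"n":90,"ohz":51,"qk":10,"z":56}}
After op 3 (replace /um/0 30): {"a":{"j":45,"o":60,"u":15},"iy":{"e":93,"lvj":2,"ph":64,"r":0},"um":[30,73],"znk":{"em":81,"n":90,"ohz":51,"qk":10,"z":56}}
After op 4 (replace /znk/em 94): {"a":{"j":45,"o":60,"u":15},"iy":{"e":93,"lvj":2,"ph":64,"r":0},"um":[30,73],"znk":{"em":94,"n":90,"ohz":51,"qk":10,"z":56}}
After op 5 (remove /a): {"iy":{"e":93,"lvj":2,"ph":64,"r":0},"um":[30,73],"znk":{"em":94,"n":90,"ohz":51,"qk":10,"z":56}}
After op 6 (replace /iy/e 63): {"iy":{"e":63,"lvj":2,"ph":64,"r":0},"um":[30,73],"znk":{"em":94,"n":90,"ohz":51,"qk":10,"z":56}}
After op 7 (replace /iy/lvj 71): {"iy":{"e":63,"lvj":71,"ph":64,"r":0},"um":[30,73],"znk":{"em":94,"n":90,"ohz":51,"qk":10,"z":56}}
After op 8 (replace /um/1 0): {"iy":{"e":63,"lvj":71,"ph":64,"r":0},"um":[30,0],"znk":{"em":94,"n":90,"ohz":51,"qk":10,"z":56}}
After op 9 (remove /znk/n): {"iy":{"e":63,"lvj":71,"ph":64,"r":0},"um":[30,0],"znk":{"em":94,"ohz":51,"qk":10,"z":56}}
After op 10 (add /iy/r 25): {"iy":{"e":63,"lvj":71,"ph":64,"r":25},"um":[30,0],"znk":{"em":94,"ohz":51,"qk":10,"z":56}}
After op 11 (replace /znk 53): {"iy":{"e":63,"lvj":71,"ph":64,"r":25},"um":[30,0],"znk":53}
Value at /znk: 53

Answer: 53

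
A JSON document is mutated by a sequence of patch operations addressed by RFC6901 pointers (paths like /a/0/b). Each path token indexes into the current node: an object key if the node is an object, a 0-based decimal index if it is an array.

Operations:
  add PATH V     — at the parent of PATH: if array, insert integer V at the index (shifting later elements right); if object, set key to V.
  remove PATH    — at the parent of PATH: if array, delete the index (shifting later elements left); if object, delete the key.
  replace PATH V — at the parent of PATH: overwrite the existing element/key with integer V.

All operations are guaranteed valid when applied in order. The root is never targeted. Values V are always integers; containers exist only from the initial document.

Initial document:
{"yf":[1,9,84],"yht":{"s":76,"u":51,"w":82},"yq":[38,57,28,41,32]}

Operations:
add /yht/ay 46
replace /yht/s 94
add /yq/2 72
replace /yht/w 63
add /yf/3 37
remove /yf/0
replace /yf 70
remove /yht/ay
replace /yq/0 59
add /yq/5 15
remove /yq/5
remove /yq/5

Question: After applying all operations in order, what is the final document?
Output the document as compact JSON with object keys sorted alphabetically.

Answer: {"yf":70,"yht":{"s":94,"u":51,"w":63},"yq":[59,57,72,28,41]}

Derivation:
After op 1 (add /yht/ay 46): {"yf":[1,9,84],"yht":{"ay":46,"s":76,"u":51,"w":82},"yq":[38,57,28,41,32]}
After op 2 (replace /yht/s 94): {"yf":[1,9,84],"yht":{"ay":46,"s":94,"u":51,"w":82},"yq":[38,57,28,41,32]}
After op 3 (add /yq/2 72): {"yf":[1,9,84],"yht":{"ay":46,"s":94,"u":51,"w":82},"yq":[38,57,72,28,41,32]}
After op 4 (replace /yht/w 63): {"yf":[1,9,84],"yht":{"ay":46,"s":94,"u":51,"w":63},"yq":[38,57,72,28,41,32]}
After op 5 (add /yf/3 37): {"yf":[1,9,84,37],"yht":{"ay":46,"s":94,"u":51,"w":63},"yq":[38,57,72,28,41,32]}
After op 6 (remove /yf/0): {"yf":[9,84,37],"yht":{"ay":46,"s":94,"u":51,"w":63},"yq":[38,57,72,28,41,32]}
After op 7 (replace /yf 70): {"yf":70,"yht":{"ay":46,"s":94,"u":51,"w":63},"yq":[38,57,72,28,41,32]}
After op 8 (remove /yht/ay): {"yf":70,"yht":{"s":94,"u":51,"w":63},"yq":[38,57,72,28,41,32]}
After op 9 (replace /yq/0 59): {"yf":70,"yht":{"s":94,"u":51,"w":63},"yq":[59,57,72,28,41,32]}
After op 10 (add /yq/5 15): {"yf":70,"yht":{"s":94,"u":51,"w":63},"yq":[59,57,72,28,41,15,32]}
After op 11 (remove /yq/5): {"yf":70,"yht":{"s":94,"u":51,"w":63},"yq":[59,57,72,28,41,32]}
After op 12 (remove /yq/5): {"yf":70,"yht":{"s":94,"u":51,"w":63},"yq":[59,57,72,28,41]}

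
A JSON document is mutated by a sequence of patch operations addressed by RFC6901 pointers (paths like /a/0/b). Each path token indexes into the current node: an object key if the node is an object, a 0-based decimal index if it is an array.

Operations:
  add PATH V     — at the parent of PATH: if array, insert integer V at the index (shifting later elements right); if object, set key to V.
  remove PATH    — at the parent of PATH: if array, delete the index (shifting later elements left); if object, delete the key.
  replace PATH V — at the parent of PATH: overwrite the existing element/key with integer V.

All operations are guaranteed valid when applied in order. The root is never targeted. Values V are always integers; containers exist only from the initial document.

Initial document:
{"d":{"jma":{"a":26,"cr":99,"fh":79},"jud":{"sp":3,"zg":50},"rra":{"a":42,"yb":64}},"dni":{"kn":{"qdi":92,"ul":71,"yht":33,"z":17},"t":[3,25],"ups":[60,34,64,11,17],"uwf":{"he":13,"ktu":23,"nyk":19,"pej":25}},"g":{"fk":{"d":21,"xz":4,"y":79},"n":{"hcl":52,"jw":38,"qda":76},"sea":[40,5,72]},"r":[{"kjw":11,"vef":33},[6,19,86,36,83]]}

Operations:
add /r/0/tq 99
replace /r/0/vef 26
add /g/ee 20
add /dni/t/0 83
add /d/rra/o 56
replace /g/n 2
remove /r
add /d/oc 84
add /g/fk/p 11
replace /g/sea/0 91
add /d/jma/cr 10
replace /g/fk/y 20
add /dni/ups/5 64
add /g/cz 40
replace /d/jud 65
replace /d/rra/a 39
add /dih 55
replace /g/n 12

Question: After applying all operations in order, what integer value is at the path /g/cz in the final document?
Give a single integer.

After op 1 (add /r/0/tq 99): {"d":{"jma":{"a":26,"cr":99,"fh":79},"jud":{"sp":3,"zg":50},"rra":{"a":42,"yb":64}},"dni":{"kn":{"qdi":92,"ul":71,"yht":33,"z":17},"t":[3,25],"ups":[60,34,64,11,17],"uwf":{"he":13,"ktu":23,"nyk":19,"pej":25}},"g":{"fk":{"d":21,"xz":4,"y":79},"n":{"hcl":52,"jw":38,"qda":76},"sea":[40,5,72]},"r":[{"kjw":11,"tq":99,"vef":33},[6,19,86,36,83]]}
After op 2 (replace /r/0/vef 26): {"d":{"jma":{"a":26,"cr":99,"fh":79},"jud":{"sp":3,"zg":50},"rra":{"a":42,"yb":64}},"dni":{"kn":{"qdi":92,"ul":71,"yht":33,"z":17},"t":[3,25],"ups":[60,34,64,11,17],"uwf":{"he":13,"ktu":23,"nyk":19,"pej":25}},"g":{"fk":{"d":21,"xz":4,"y":79},"n":{"hcl":52,"jw":38,"qda":76},"sea":[40,5,72]},"r":[{"kjw":11,"tq":99,"vef":26},[6,19,86,36,83]]}
After op 3 (add /g/ee 20): {"d":{"jma":{"a":26,"cr":99,"fh":79},"jud":{"sp":3,"zg":50},"rra":{"a":42,"yb":64}},"dni":{"kn":{"qdi":92,"ul":71,"yht":33,"z":17},"t":[3,25],"ups":[60,34,64,11,17],"uwf":{"he":13,"ktu":23,"nyk":19,"pej":25}},"g":{"ee":20,"fk":{"d":21,"xz":4,"y":79},"n":{"hcl":52,"jw":38,"qda":76},"sea":[40,5,72]},"r":[{"kjw":11,"tq":99,"vef":26},[6,19,86,36,83]]}
After op 4 (add /dni/t/0 83): {"d":{"jma":{"a":26,"cr":99,"fh":79},"jud":{"sp":3,"zg":50},"rra":{"a":42,"yb":64}},"dni":{"kn":{"qdi":92,"ul":71,"yht":33,"z":17},"t":[83,3,25],"ups":[60,34,64,11,17],"uwf":{"he":13,"ktu":23,"nyk":19,"pej":25}},"g":{"ee":20,"fk":{"d":21,"xz":4,"y":79},"n":{"hcl":52,"jw":38,"qda":76},"sea":[40,5,72]},"r":[{"kjw":11,"tq":99,"vef":26},[6,19,86,36,83]]}
After op 5 (add /d/rra/o 56): {"d":{"jma":{"a":26,"cr":99,"fh":79},"jud":{"sp":3,"zg":50},"rra":{"a":42,"o":56,"yb":64}},"dni":{"kn":{"qdi":92,"ul":71,"yht":33,"z":17},"t":[83,3,25],"ups":[60,34,64,11,17],"uwf":{"he":13,"ktu":23,"nyk":19,"pej":25}},"g":{"ee":20,"fk":{"d":21,"xz":4,"y":79},"n":{"hcl":52,"jw":38,"qda":76},"sea":[40,5,72]},"r":[{"kjw":11,"tq":99,"vef":26},[6,19,86,36,83]]}
After op 6 (replace /g/n 2): {"d":{"jma":{"a":26,"cr":99,"fh":79},"jud":{"sp":3,"zg":50},"rra":{"a":42,"o":56,"yb":64}},"dni":{"kn":{"qdi":92,"ul":71,"yht":33,"z":17},"t":[83,3,25],"ups":[60,34,64,11,17],"uwf":{"he":13,"ktu":23,"nyk":19,"pej":25}},"g":{"ee":20,"fk":{"d":21,"xz":4,"y":79},"n":2,"sea":[40,5,72]},"r":[{"kjw":11,"tq":99,"vef":26},[6,19,86,36,83]]}
After op 7 (remove /r): {"d":{"jma":{"a":26,"cr":99,"fh":79},"jud":{"sp":3,"zg":50},"rra":{"a":42,"o":56,"yb":64}},"dni":{"kn":{"qdi":92,"ul":71,"yht":33,"z":17},"t":[83,3,25],"ups":[60,34,64,11,17],"uwf":{"he":13,"ktu":23,"nyk":19,"pej":25}},"g":{"ee":20,"fk":{"d":21,"xz":4,"y":79},"n":2,"sea":[40,5,72]}}
After op 8 (add /d/oc 84): {"d":{"jma":{"a":26,"cr":99,"fh":79},"jud":{"sp":3,"zg":50},"oc":84,"rra":{"a":42,"o":56,"yb":64}},"dni":{"kn":{"qdi":92,"ul":71,"yht":33,"z":17},"t":[83,3,25],"ups":[60,34,64,11,17],"uwf":{"he":13,"ktu":23,"nyk":19,"pej":25}},"g":{"ee":20,"fk":{"d":21,"xz":4,"y":79},"n":2,"sea":[40,5,72]}}
After op 9 (add /g/fk/p 11): {"d":{"jma":{"a":26,"cr":99,"fh":79},"jud":{"sp":3,"zg":50},"oc":84,"rra":{"a":42,"o":56,"yb":64}},"dni":{"kn":{"qdi":92,"ul":71,"yht":33,"z":17},"t":[83,3,25],"ups":[60,34,64,11,17],"uwf":{"he":13,"ktu":23,"nyk":19,"pej":25}},"g":{"ee":20,"fk":{"d":21,"p":11,"xz":4,"y":79},"n":2,"sea":[40,5,72]}}
After op 10 (replace /g/sea/0 91): {"d":{"jma":{"a":26,"cr":99,"fh":79},"jud":{"sp":3,"zg":50},"oc":84,"rra":{"a":42,"o":56,"yb":64}},"dni":{"kn":{"qdi":92,"ul":71,"yht":33,"z":17},"t":[83,3,25],"ups":[60,34,64,11,17],"uwf":{"he":13,"ktu":23,"nyk":19,"pej":25}},"g":{"ee":20,"fk":{"d":21,"p":11,"xz":4,"y":79},"n":2,"sea":[91,5,72]}}
After op 11 (add /d/jma/cr 10): {"d":{"jma":{"a":26,"cr":10,"fh":79},"jud":{"sp":3,"zg":50},"oc":84,"rra":{"a":42,"o":56,"yb":64}},"dni":{"kn":{"qdi":92,"ul":71,"yht":33,"z":17},"t":[83,3,25],"ups":[60,34,64,11,17],"uwf":{"he":13,"ktu":23,"nyk":19,"pej":25}},"g":{"ee":20,"fk":{"d":21,"p":11,"xz":4,"y":79},"n":2,"sea":[91,5,72]}}
After op 12 (replace /g/fk/y 20): {"d":{"jma":{"a":26,"cr":10,"fh":79},"jud":{"sp":3,"zg":50},"oc":84,"rra":{"a":42,"o":56,"yb":64}},"dni":{"kn":{"qdi":92,"ul":71,"yht":33,"z":17},"t":[83,3,25],"ups":[60,34,64,11,17],"uwf":{"he":13,"ktu":23,"nyk":19,"pej":25}},"g":{"ee":20,"fk":{"d":21,"p":11,"xz":4,"y":20},"n":2,"sea":[91,5,72]}}
After op 13 (add /dni/ups/5 64): {"d":{"jma":{"a":26,"cr":10,"fh":79},"jud":{"sp":3,"zg":50},"oc":84,"rra":{"a":42,"o":56,"yb":64}},"dni":{"kn":{"qdi":92,"ul":71,"yht":33,"z":17},"t":[83,3,25],"ups":[60,34,64,11,17,64],"uwf":{"he":13,"ktu":23,"nyk":19,"pej":25}},"g":{"ee":20,"fk":{"d":21,"p":11,"xz":4,"y":20},"n":2,"sea":[91,5,72]}}
After op 14 (add /g/cz 40): {"d":{"jma":{"a":26,"cr":10,"fh":79},"jud":{"sp":3,"zg":50},"oc":84,"rra":{"a":42,"o":56,"yb":64}},"dni":{"kn":{"qdi":92,"ul":71,"yht":33,"z":17},"t":[83,3,25],"ups":[60,34,64,11,17,64],"uwf":{"he":13,"ktu":23,"nyk":19,"pej":25}},"g":{"cz":40,"ee":20,"fk":{"d":21,"p":11,"xz":4,"y":20},"n":2,"sea":[91,5,72]}}
After op 15 (replace /d/jud 65): {"d":{"jma":{"a":26,"cr":10,"fh":79},"jud":65,"oc":84,"rra":{"a":42,"o":56,"yb":64}},"dni":{"kn":{"qdi":92,"ul":71,"yht":33,"z":17},"t":[83,3,25],"ups":[60,34,64,11,17,64],"uwf":{"he":13,"ktu":23,"nyk":19,"pej":25}},"g":{"cz":40,"ee":20,"fk":{"d":21,"p":11,"xz":4,"y":20},"n":2,"sea":[91,5,72]}}
After op 16 (replace /d/rra/a 39): {"d":{"jma":{"a":26,"cr":10,"fh":79},"jud":65,"oc":84,"rra":{"a":39,"o":56,"yb":64}},"dni":{"kn":{"qdi":92,"ul":71,"yht":33,"z":17},"t":[83,3,25],"ups":[60,34,64,11,17,64],"uwf":{"he":13,"ktu":23,"nyk":19,"pej":25}},"g":{"cz":40,"ee":20,"fk":{"d":21,"p":11,"xz":4,"y":20},"n":2,"sea":[91,5,72]}}
After op 17 (add /dih 55): {"d":{"jma":{"a":26,"cr":10,"fh":79},"jud":65,"oc":84,"rra":{"a":39,"o":56,"yb":64}},"dih":55,"dni":{"kn":{"qdi":92,"ul":71,"yht":33,"z":17},"t":[83,3,25],"ups":[60,34,64,11,17,64],"uwf":{"he":13,"ktu":23,"nyk":19,"pej":25}},"g":{"cz":40,"ee":20,"fk":{"d":21,"p":11,"xz":4,"y":20},"n":2,"sea":[91,5,72]}}
After op 18 (replace /g/n 12): {"d":{"jma":{"a":26,"cr":10,"fh":79},"jud":65,"oc":84,"rra":{"a":39,"o":56,"yb":64}},"dih":55,"dni":{"kn":{"qdi":92,"ul":71,"yht":33,"z":17},"t":[83,3,25],"ups":[60,34,64,11,17,64],"uwf":{"he":13,"ktu":23,"nyk":19,"pej":25}},"g":{"cz":40,"ee":20,"fk":{"d":21,"p":11,"xz":4,"y":20},"n":12,"sea":[91,5,72]}}
Value at /g/cz: 40

Answer: 40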